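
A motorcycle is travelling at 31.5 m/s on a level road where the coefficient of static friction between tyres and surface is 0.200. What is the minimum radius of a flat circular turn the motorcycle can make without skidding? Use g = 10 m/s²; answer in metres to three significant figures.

At the limit, μ_s m g = m v²/r, so r_min = v²/(μ_s g) = (31.5)²/(0.200 × 10.0) = 992.2/2.000 = 496.1 m.

496 m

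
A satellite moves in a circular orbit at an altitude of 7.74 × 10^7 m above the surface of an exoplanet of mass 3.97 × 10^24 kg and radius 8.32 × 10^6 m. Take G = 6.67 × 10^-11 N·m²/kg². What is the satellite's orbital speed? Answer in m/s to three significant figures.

Orbital radius r = R + h = 8.32 × 10^6 + 7.74 × 10^7 = 8.572 × 10^7 m.
Gravity supplies the centripetal force: G M m / r² = m v² / r, so v = √(GM/r).
v = √(6.67 × 10^-11 × 3.97 × 10^24 / 8.572 × 10^7) = √(3.089 × 10^6) = 1758 m/s.

1760 m/s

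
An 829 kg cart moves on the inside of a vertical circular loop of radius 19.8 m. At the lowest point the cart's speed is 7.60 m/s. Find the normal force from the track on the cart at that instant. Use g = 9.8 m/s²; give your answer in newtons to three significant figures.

At the lowest point, N points up (toward the centre) and the weight mg points down (away from the centre), so the net inward force is N − mg = mv²/r.
N = m(v²/r + g) = 829 × ((7.60)²/19.8 + 9.8) = 829 × (2.917 + 9.8) = 829 × 12.72 = 10540 N.

10500 N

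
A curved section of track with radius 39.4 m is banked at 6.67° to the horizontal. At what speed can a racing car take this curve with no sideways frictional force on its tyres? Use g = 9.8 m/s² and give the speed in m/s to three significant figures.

6.72 m/s

On a frictionless banked curve, N sinθ = mv²/r and N cosθ = mg, so tanθ = v²/(rg).
v = √(r g tanθ) = √(39.4 × 9.8 × tan 6.67°) = √(39.4 × 9.8 × 0.1169) = √45.15 = 6.720 m/s.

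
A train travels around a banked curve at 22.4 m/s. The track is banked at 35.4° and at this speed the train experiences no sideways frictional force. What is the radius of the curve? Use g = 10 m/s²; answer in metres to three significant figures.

Frictionless banking: tanθ = v²/(rg), so r = v²/(g tanθ).
r = (22.4)²/(10.0 × tan 35.4°) = 501.8/(10.0 × 0.7107) = 501.8/7.107 = 70.60 m.

70.6 m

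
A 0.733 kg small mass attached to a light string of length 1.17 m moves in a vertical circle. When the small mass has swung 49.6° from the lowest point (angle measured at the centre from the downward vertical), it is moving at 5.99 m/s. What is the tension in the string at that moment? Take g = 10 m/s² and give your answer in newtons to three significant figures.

27.2 N

Take the radial direction toward the centre of the circle as positive. The component of the weight along the string toward the centre is −mg cos φ (φ measured from the bottom), so Newton's second law along the string gives T − mg cos φ = m v²/r.
cos 49.6° = 0.6481, so T = m(v²/r + g cos φ) = 0.733 × ((5.99)²/1.17 + 10.0 × 0.6481) = 0.733 × (30.67 + (6.481)) = 0.733 × 37.15 = 27.23 N.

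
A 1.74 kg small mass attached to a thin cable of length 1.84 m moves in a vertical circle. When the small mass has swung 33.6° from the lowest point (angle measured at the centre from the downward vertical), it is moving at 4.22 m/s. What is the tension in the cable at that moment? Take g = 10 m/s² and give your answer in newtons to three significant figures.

Take the radial direction toward the centre of the circle as positive. The component of the weight along the string toward the centre is −mg cos φ (φ measured from the bottom), so Newton's second law along the string gives T − mg cos φ = m v²/r.
cos 33.6° = 0.8329, so T = m(v²/r + g cos φ) = 1.74 × ((4.22)²/1.84 + 10.0 × 0.8329) = 1.74 × (9.678 + (8.329)) = 1.74 × 18.01 = 31.33 N.

31.3 N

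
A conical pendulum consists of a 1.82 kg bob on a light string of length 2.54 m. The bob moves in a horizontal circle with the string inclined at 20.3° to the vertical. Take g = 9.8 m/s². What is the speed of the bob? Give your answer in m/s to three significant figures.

The radius of the circle is r = L sinθ = 2.54 × sin 20.3° = 0.8812 m.
Horizontally T sinθ = mv²/r and vertically T cosθ = mg, so tanθ = v²/(rg).
v = √(r g tanθ) = √(0.8812 × 9.8 × 0.3699) = √3.195 = 1.787 m/s.

1.79 m/s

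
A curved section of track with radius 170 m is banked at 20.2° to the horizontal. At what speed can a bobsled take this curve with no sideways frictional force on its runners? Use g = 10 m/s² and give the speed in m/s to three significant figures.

25.0 m/s

On a frictionless banked curve, N sinθ = mv²/r and N cosθ = mg, so tanθ = v²/(rg).
v = √(r g tanθ) = √(170 × 10.0 × tan 20.2°) = √(170 × 10.0 × 0.3679) = √625.5 = 25.01 m/s.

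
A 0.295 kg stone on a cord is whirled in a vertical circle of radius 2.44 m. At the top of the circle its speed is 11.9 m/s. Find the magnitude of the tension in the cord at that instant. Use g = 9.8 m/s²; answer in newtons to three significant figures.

14.2 N

At the top, both T and the weight mg point inward (toward the centre), so T + mg = mv²/r.
T = m(v²/r − g) = 0.295 × ((11.9)²/2.44 − 9.8) = 0.295 × (58.04 − 9.8) = 0.295 × 48.24 = 14.23 N.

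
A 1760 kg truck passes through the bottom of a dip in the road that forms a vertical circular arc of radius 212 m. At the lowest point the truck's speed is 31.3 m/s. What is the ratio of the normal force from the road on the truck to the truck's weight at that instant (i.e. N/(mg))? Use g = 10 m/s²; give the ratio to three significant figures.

At the bottom, N − mg = mv²/r, so N = m(v²/r + g) and N/(mg) = v²/(rg) + 1 = (31.3)²/(212 × 10.0) + 1 = 0.4621 + 1 = 1.462.

1.46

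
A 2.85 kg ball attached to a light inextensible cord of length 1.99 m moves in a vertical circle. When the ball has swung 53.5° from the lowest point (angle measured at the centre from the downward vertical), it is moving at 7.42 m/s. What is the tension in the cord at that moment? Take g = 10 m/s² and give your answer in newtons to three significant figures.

95.8 N

Take the radial direction toward the centre of the circle as positive. The component of the weight along the string toward the centre is −mg cos φ (φ measured from the bottom), so Newton's second law along the string gives T − mg cos φ = m v²/r.
cos 53.5° = 0.5948, so T = m(v²/r + g cos φ) = 2.85 × ((7.42)²/1.99 + 10.0 × 0.5948) = 2.85 × (27.67 + (5.948)) = 2.85 × 33.61 = 95.80 N.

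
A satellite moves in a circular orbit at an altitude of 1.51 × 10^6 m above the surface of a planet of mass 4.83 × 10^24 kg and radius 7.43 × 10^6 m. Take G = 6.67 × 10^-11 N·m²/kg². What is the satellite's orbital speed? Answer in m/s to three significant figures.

Orbital radius r = R + h = 7.43 × 10^6 + 1.51 × 10^6 = 8.940 × 10^6 m.
Gravity supplies the centripetal force: G M m / r² = m v² / r, so v = √(GM/r).
v = √(6.67 × 10^-11 × 4.83 × 10^24 / 8.940 × 10^6) = √(3.604 × 10^7) = 6003 m/s.

6000 m/s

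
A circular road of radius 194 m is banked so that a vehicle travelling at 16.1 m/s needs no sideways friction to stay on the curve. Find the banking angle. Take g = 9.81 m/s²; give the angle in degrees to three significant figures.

7.76°

With no friction, the horizontal component of the normal force provides the centripetal force: N sinθ = mv²/r, while N cosθ = mg vertically.
Dividing: tanθ = v²/(r g) = (16.1)²/(194 × 9.81) = 259.2/1903 = 0.1362.
θ = arctan(0.1362) = 7.756°.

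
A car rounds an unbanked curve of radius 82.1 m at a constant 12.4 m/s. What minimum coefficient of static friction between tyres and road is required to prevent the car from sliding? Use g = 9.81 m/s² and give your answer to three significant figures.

Friction provides the centripetal force: μ_s m g = m v²/r, so μ_s = v²/(g r) = (12.40)²/(9.81 × 82.1) = 153.8/805.4 = 0.1909.

0.191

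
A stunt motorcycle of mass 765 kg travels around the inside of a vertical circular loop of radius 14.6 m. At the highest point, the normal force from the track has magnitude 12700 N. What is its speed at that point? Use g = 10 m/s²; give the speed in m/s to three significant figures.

At the top, N + mg = mv²/r, so v = √(r(N/m + g)) = √(14.6 × (12700/765 + 10.0)) = √(14.6 × 26.60) = √388.4 = 19.71 m/s.

19.7 m/s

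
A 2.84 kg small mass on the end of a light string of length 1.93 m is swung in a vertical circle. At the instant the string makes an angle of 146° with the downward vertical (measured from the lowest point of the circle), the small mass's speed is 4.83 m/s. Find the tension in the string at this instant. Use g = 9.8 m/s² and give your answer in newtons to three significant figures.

Take the radial direction toward the centre of the circle as positive. The component of the weight along the string toward the centre is −mg cos φ (φ measured from the bottom), so Newton's second law along the string gives T − mg cos φ = m v²/r.
cos 146° = -0.8290, so T = m(v²/r + g cos φ) = 2.84 × ((4.83)²/1.93 + 9.8 × -0.8290) = 2.84 × (12.09 + (-8.125)) = 2.84 × 3.963 = 11.25 N.

11.3 N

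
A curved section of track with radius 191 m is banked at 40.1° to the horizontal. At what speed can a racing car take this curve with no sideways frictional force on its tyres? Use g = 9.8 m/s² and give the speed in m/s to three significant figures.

On a frictionless banked curve, N sinθ = mv²/r and N cosθ = mg, so tanθ = v²/(rg).
v = √(r g tanθ) = √(191 × 9.8 × tan 40.1°) = √(191 × 9.8 × 0.8421) = √1576 = 39.70 m/s.

39.7 m/s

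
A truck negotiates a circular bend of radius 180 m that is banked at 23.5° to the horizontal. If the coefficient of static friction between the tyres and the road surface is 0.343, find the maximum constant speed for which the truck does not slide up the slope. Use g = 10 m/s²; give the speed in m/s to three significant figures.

At the maximum speed, friction acts down the slope at its limiting value f = μN. Radially (horizontal, toward centre): N sinθ + μN cosθ = mv²/r. Vertically: N cosθ − μN sinθ = mg.
Dividing: v² = r g (sinθ + μcosθ)/(cosθ − μsinθ).
sinθ + μcosθ = 0.3987 + 0.343×0.9171 = 0.7133; cosθ − μsinθ = 0.9171 − 0.343×0.3987 = 0.7803.
v² = 180 × 10.0 × 0.7133/0.7803 = 1645 m²/s², so v = 40.56 m/s.

40.6 m/s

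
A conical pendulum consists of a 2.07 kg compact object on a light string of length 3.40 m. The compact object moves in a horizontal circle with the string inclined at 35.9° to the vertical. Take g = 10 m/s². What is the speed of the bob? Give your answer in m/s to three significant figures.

3.80 m/s

The radius of the circle is r = L sinθ = 3.40 × sin 35.9° = 1.994 m.
Horizontally T sinθ = mv²/r and vertically T cosθ = mg, so tanθ = v²/(rg).
v = √(r g tanθ) = √(1.994 × 10.0 × 0.7239) = √14.43 = 3.799 m/s.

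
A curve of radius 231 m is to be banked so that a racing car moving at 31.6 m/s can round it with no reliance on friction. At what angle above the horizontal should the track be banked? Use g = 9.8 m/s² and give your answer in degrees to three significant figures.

With no friction, the horizontal component of the normal force provides the centripetal force: N sinθ = mv²/r, while N cosθ = mg vertically.
Dividing: tanθ = v²/(r g) = (31.6)²/(231 × 9.8) = 998.6/2264 = 0.4411.
θ = arctan(0.4411) = 23.80°.

23.8°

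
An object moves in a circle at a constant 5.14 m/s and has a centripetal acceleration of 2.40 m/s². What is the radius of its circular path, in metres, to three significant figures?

11.0 m

a_c = v²/r ⇒ r = v²/a_c = (5.14)²/2.40 = 26.42/2.40 = 11.01 m.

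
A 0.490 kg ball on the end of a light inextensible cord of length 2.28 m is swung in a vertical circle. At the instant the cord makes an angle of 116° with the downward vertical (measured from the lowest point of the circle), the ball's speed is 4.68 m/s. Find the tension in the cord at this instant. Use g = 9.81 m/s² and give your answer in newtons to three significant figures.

Take the radial direction toward the centre of the circle as positive. The component of the weight along the string toward the centre is −mg cos φ (φ measured from the bottom), so Newton's second law along the string gives T − mg cos φ = m v²/r.
cos 116° = -0.4384, so T = m(v²/r + g cos φ) = 0.490 × ((4.68)²/2.28 + 9.81 × -0.4384) = 0.490 × (9.606 + (-4.300)) = 0.490 × 5.306 = 2.600 N.

2.60 N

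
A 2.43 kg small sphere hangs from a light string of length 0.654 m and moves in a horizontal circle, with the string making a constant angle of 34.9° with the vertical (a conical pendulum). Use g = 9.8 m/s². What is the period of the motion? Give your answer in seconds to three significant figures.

1.47 s

r = L sinθ = 0.3742 m. From T sinθ = mω²r and T cosθ = mg: tanθ = ω²r/g, so ω² = g tanθ / r = g/(L cosθ).
ω = √(g/(L cosθ)) = √(9.8/(0.654 × 0.8202)) = √18.27 = 4.274 rad/s.
Period = 2π/ω = 1.470 s.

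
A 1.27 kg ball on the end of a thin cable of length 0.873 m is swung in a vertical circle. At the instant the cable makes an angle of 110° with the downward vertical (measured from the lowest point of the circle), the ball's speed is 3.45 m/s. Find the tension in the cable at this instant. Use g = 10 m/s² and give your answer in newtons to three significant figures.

13.0 N

Take the radial direction toward the centre of the circle as positive. The component of the weight along the string toward the centre is −mg cos φ (φ measured from the bottom), so Newton's second law along the string gives T − mg cos φ = m v²/r.
cos 110° = -0.3420, so T = m(v²/r + g cos φ) = 1.27 × ((3.45)²/0.873 + 10.0 × -0.3420) = 1.27 × (13.63 + (-3.420)) = 1.27 × 10.21 = 12.97 N.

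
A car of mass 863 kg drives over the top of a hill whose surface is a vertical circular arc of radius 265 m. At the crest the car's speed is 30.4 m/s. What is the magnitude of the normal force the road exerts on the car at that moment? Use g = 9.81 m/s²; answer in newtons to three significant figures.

5460 N

At the crest the centripetal acceleration points downward (toward the centre of the arc), so mg − N = mv²/r.
N = m(g − v²/r) = 863 × (9.81 − (30.4)²/265) = 863 × (9.81 − 3.487) = 863 × 6.323 = 5456 N.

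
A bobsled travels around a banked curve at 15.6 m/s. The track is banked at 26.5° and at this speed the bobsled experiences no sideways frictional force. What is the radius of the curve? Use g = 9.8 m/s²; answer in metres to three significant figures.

49.8 m

Frictionless banking: tanθ = v²/(rg), so r = v²/(g tanθ).
r = (15.6)²/(9.8 × tan 26.5°) = 243.4/(9.8 × 0.4986) = 243.4/4.886 = 49.81 m.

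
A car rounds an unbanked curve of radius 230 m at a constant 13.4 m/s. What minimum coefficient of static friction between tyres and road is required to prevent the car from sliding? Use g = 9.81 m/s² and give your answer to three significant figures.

0.0796

Friction provides the centripetal force: μ_s m g = m v²/r, so μ_s = v²/(g r) = (13.40)²/(9.81 × 230) = 179.6/2256 = 0.07958.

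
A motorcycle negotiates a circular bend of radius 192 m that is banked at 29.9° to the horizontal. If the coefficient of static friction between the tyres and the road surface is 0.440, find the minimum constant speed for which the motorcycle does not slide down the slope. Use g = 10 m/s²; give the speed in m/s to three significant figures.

At the minimum speed, friction acts up the slope at its limiting value f = μN. Radially (horizontal, toward centre): N sinθ − μN cosθ = mv²/r. Vertically: N cosθ + μN sinθ = mg.
Dividing: v² = r g (sinθ − μcosθ)/(cosθ + μsinθ).
sinθ − μcosθ = 0.4985 − 0.440×0.8669 = 0.1171; cosθ + μsinθ = 0.8669 + 0.440×0.4985 = 1.086.
v² = 192 × 10.0 × 0.1171/1.086 = 206.9 m²/s², so v = 14.38 m/s.

14.4 m/s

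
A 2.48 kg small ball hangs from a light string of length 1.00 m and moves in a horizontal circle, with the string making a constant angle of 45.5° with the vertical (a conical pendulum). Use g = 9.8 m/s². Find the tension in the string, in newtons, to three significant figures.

Vertically the bob has no acceleration, so T cosθ = mg.
T = mg/cosθ = 2.48 × 9.8 / cos 45.5° = 24.30/0.7009 = 34.67 N.

34.7 N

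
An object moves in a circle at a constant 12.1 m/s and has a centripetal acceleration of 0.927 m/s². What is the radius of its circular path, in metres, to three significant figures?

a_c = v²/r ⇒ r = v²/a_c = (12.1)²/0.927 = 146.4/0.927 = 157.9 m.

158 m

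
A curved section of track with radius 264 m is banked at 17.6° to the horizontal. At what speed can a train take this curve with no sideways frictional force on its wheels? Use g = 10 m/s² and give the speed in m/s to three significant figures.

On a frictionless banked curve, N sinθ = mv²/r and N cosθ = mg, so tanθ = v²/(rg).
v = √(r g tanθ) = √(264 × 10.0 × tan 17.6°) = √(264 × 10.0 × 0.3172) = √837.5 = 28.94 m/s.

28.9 m/s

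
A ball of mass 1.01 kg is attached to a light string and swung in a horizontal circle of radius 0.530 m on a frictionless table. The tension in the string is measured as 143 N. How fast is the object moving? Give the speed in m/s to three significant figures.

8.66 m/s

T = m v²/r ⇒ v = √(T r / m) = √(143 × 0.530 / 1.01) = √75.04 = 8.663 m/s.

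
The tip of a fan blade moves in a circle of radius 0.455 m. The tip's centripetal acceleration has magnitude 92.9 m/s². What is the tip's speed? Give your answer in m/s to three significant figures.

6.50 m/s

a_c = v²/r ⇒ v = √(a_c · r) = √(92.9 × 0.455) = √42.27 = 6.501 m/s.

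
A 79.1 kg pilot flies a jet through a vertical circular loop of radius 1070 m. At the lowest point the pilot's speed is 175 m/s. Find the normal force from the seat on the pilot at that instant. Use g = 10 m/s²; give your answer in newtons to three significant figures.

At the lowest point, N points up (toward the centre) and the weight mg points down (away from the centre), so the net inward force is N − mg = mv²/r.
N = m(v²/r + g) = 79.1 × ((175)²/1070 + 10.0) = 79.1 × (28.62 + 10.0) = 79.1 × 38.62 = 3055 N.

3050 N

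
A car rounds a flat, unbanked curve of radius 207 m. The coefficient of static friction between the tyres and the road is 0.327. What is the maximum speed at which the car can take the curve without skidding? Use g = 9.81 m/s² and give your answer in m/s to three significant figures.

On a flat curve, static friction is the only horizontal force, so it must supply the full centripetal force: μ_s m g = m v²/r.
Mass cancels: v_max = √(μ_s g r) = √(0.327 × 9.81 × 207) = √664.0 = 25.77 m/s.

25.8 m/s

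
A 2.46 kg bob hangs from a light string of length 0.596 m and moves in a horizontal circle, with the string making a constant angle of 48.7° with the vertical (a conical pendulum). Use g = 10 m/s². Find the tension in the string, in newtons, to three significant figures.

Vertically the bob has no acceleration, so T cosθ = mg.
T = mg/cosθ = 2.46 × 10.0 / cos 48.7° = 24.60/0.6600 = 37.27 N.

37.3 N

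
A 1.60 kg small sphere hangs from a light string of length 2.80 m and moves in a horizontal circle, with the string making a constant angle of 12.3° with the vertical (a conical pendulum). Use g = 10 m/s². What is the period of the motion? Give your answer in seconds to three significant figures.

3.29 s

r = L sinθ = 0.5965 m. From T sinθ = mω²r and T cosθ = mg: tanθ = ω²r/g, so ω² = g tanθ / r = g/(L cosθ).
ω = √(g/(L cosθ)) = √(10.0/(2.80 × 0.9770)) = √3.655 = 1.912 rad/s.
Period = 2π/ω = 3.286 s.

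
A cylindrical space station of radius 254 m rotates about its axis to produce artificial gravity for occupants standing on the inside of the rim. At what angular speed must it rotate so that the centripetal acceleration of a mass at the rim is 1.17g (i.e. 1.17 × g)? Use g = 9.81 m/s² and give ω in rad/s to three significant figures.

0.213 rad/s

Centripetal acceleration a_c = ω²r. Setting ω²r = 1.17g:
ω = √(1.17g / r) = √(1.17 × 9.81 / 254) = √0.04519 = 0.2126 rad/s.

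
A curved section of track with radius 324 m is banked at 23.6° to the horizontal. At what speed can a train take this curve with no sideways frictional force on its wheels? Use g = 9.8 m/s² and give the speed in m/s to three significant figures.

37.2 m/s

On a frictionless banked curve, N sinθ = mv²/r and N cosθ = mg, so tanθ = v²/(rg).
v = √(r g tanθ) = √(324 × 9.8 × tan 23.6°) = √(324 × 9.8 × 0.4369) = √1387 = 37.25 m/s.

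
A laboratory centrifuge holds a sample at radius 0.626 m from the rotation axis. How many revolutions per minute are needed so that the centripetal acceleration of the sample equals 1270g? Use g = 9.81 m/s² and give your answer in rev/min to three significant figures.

1350 rev/min

Require ω²r = 1270g, so ω = √(1270 × 9.81/0.626) = 141.1 rad/s.
In rev/min: ω × 60/(2π) = 141.1 × 60/(2π) = 1347 rev/min.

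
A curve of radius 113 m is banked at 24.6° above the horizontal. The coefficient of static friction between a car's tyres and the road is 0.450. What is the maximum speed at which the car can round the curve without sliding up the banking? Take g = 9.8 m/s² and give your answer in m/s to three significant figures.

35.6 m/s

At the maximum speed, friction acts down the slope at its limiting value f = μN. Radially (horizontal, toward centre): N sinθ + μN cosθ = mv²/r. Vertically: N cosθ − μN sinθ = mg.
Dividing: v² = r g (sinθ + μcosθ)/(cosθ − μsinθ).
sinθ + μcosθ = 0.4163 + 0.450×0.9092 = 0.8254; cosθ − μsinθ = 0.9092 − 0.450×0.4163 = 0.7219.
v² = 113 × 9.8 × 0.8254/0.7219 = 1266 m²/s², so v = 35.58 m/s.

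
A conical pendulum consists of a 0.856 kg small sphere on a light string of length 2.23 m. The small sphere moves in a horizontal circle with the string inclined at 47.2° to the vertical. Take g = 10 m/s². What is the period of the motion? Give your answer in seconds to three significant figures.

2.45 s

r = L sinθ = 1.636 m. From T sinθ = mω²r and T cosθ = mg: tanθ = ω²r/g, so ω² = g tanθ / r = g/(L cosθ).
ω = √(g/(L cosθ)) = √(10.0/(2.23 × 0.6794)) = √6.600 = 2.569 rad/s.
Period = 2π/ω = 2.446 s.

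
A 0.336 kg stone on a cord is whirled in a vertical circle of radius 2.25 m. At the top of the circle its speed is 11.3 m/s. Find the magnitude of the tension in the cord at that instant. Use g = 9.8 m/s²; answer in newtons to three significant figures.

At the top, both T and the weight mg point inward (toward the centre), so T + mg = mv²/r.
T = m(v²/r − g) = 0.336 × ((11.3)²/2.25 − 9.8) = 0.336 × (56.75 − 9.8) = 0.336 × 46.95 = 15.78 N.

15.8 N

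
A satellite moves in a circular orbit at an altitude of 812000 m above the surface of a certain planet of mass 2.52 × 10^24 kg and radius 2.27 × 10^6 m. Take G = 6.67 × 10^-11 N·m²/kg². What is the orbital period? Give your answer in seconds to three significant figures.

2620 s

r = R + h = 2.27 × 10^6 + 812000 = 3.082 × 10^6 m. Gravity provides the centripetal force: G M m / r² = m v² / r ⇒ v = √(GM/r) = 7385 m/s.
T = 2πr/v = 2π × 3.082 × 10^6 / 7385 = 2622 s.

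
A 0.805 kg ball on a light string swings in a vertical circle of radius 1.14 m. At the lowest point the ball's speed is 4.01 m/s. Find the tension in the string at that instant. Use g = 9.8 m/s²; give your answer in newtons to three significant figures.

At the lowest point, T points up (toward the centre) and the weight mg points down (away from the centre), so the net inward force is T − mg = mv²/r.
T = m(v²/r + g) = 0.805 × ((4.01)²/1.14 + 9.8) = 0.805 × (14.11 + 9.8) = 0.805 × 23.91 = 19.24 N.

19.2 N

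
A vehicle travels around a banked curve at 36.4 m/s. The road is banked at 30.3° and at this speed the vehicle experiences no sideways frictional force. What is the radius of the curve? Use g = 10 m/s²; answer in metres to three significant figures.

227 m

Frictionless banking: tanθ = v²/(rg), so r = v²/(g tanθ).
r = (36.4)²/(10.0 × tan 30.3°) = 1325/(10.0 × 0.5844) = 1325/5.844 = 226.7 m.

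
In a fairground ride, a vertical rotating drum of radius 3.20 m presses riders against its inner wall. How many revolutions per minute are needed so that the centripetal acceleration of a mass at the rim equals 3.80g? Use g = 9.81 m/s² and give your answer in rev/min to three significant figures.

32.6 rev/min

Require ω²r = 3.80g, so ω = √(3.80 × 9.81/3.20) = 3.413 rad/s.
In rev/min: ω × 60/(2π) = 3.413 × 60/(2π) = 32.59 rev/min.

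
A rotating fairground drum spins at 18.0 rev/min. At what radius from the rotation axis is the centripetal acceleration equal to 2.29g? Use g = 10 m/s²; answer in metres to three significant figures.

6.45 m

ω = 18.0 rev/min × 2π/60 = 1.885 rad/s.
a_c = ω²r = 2.29g ⇒ r = 2.29 × 10.0 / (1.885)² = 22.90/3.553 = 6.445 m.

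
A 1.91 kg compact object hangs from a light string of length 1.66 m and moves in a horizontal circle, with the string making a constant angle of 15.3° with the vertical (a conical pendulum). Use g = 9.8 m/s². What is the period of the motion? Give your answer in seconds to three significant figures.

2.54 s

r = L sinθ = 0.4380 m. From T sinθ = mω²r and T cosθ = mg: tanθ = ω²r/g, so ω² = g tanθ / r = g/(L cosθ).
ω = √(g/(L cosθ)) = √(9.8/(1.66 × 0.9646)) = √6.121 = 2.474 rad/s.
Period = 2π/ω = 2.540 s.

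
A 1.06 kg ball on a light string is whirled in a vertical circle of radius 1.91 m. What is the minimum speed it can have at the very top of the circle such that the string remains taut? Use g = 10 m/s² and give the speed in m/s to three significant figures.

At the top, both weight mg and T point toward the centre: T + mg = mv²/r.
At minimum speed T → 0, so mg = mv_min²/r ⇒ v_min = √(g r) = √(10.0 × 1.91) = 4.370 m/s.

4.37 m/s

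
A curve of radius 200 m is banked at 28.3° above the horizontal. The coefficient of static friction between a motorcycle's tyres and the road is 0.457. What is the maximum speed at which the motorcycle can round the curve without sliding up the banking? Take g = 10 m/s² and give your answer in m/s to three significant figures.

51.4 m/s

At the maximum speed, friction acts down the slope at its limiting value f = μN. Radially (horizontal, toward centre): N sinθ + μN cosθ = mv²/r. Vertically: N cosθ − μN sinθ = mg.
Dividing: v² = r g (sinθ + μcosθ)/(cosθ − μsinθ).
sinθ + μcosθ = 0.4741 + 0.457×0.8805 = 0.8765; cosθ − μsinθ = 0.8805 − 0.457×0.4741 = 0.6638.
v² = 200 × 10.0 × 0.8765/0.6638 = 2641 m²/s², so v = 51.39 m/s.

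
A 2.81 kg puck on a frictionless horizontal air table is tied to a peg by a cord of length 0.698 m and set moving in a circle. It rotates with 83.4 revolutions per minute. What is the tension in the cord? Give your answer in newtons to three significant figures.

150 N

ω = 83.4 rev/min × 2π/60 = 8.734 rad/s, so v = ωr = 8.734 × 0.698 = 6.096 m/s.
The tension is the only horizontal force, so it supplies the full centripetal force: T = m v²/r = 2.81 × (6.096)²/0.698 = 2.81 × 37.16/0.698 = 149.6 N.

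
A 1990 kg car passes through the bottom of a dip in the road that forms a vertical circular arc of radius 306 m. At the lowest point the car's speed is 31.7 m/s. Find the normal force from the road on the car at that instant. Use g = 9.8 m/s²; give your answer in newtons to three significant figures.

At the lowest point, N points up (toward the centre) and the weight mg points down (away from the centre), so the net inward force is N − mg = mv²/r.
N = m(v²/r + g) = 1990 × ((31.7)²/306 + 9.8) = 1990 × (3.284 + 9.8) = 1990 × 13.08 = 26040 N.

26000 N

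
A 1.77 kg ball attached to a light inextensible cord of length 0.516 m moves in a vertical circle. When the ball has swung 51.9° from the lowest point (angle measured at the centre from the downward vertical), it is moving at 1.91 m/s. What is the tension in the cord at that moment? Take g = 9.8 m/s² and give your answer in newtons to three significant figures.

Take the radial direction toward the centre of the circle as positive. The component of the weight along the string toward the centre is −mg cos φ (φ measured from the bottom), so Newton's second law along the string gives T − mg cos φ = m v²/r.
cos 51.9° = 0.6170, so T = m(v²/r + g cos φ) = 1.77 × ((1.91)²/0.516 + 9.8 × 0.6170) = 1.77 × (7.070 + (6.047)) = 1.77 × 13.12 = 23.22 N.

23.2 N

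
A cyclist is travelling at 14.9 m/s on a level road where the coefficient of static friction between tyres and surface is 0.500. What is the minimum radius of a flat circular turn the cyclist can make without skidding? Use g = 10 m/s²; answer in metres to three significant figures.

At the limit, μ_s m g = m v²/r, so r_min = v²/(μ_s g) = (14.9)²/(0.500 × 10.0) = 222.0/5.000 = 44.40 m.

44.4 m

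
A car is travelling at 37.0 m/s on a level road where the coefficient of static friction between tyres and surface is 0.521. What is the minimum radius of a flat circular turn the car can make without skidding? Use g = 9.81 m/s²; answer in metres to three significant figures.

At the limit, μ_s m g = m v²/r, so r_min = v²/(μ_s g) = (37.0)²/(0.521 × 9.81) = 1369/5.111 = 267.9 m.

268 m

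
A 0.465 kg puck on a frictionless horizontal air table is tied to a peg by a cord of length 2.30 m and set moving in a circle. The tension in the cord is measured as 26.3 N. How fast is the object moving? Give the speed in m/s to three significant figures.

11.4 m/s

T = m v²/r ⇒ v = √(T r / m) = √(26.3 × 2.30 / 0.465) = √130.1 = 11.41 m/s.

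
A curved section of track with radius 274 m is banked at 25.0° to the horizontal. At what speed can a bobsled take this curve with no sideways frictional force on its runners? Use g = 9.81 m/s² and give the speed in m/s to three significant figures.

35.4 m/s

On a frictionless banked curve, N sinθ = mv²/r and N cosθ = mg, so tanθ = v²/(rg).
v = √(r g tanθ) = √(274 × 9.81 × tan 25.0°) = √(274 × 9.81 × 0.4663) = √1253 = 35.40 m/s.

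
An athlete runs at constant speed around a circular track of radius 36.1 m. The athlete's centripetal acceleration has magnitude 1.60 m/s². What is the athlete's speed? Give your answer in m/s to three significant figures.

a_c = v²/r ⇒ v = √(a_c · r) = √(1.60 × 36.1) = √57.76 = 7.600 m/s.

7.60 m/s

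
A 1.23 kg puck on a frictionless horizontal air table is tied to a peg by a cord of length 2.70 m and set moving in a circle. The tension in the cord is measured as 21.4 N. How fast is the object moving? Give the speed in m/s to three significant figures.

T = m v²/r ⇒ v = √(T r / m) = √(21.4 × 2.70 / 1.23) = √46.98 = 6.854 m/s.

6.85 m/s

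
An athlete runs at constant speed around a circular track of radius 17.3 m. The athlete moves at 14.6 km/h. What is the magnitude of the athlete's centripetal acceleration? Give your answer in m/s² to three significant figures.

v = 14.6 km/h = 14.6/3.6 = 4.056 m/s.
a_c = v²/r = (4.056)²/17.3 = 16.45/17.3 = 0.9507 m/s².

0.951 m/s²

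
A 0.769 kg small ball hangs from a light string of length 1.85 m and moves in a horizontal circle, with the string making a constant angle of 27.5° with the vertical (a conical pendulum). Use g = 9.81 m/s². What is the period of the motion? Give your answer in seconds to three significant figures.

2.57 s

r = L sinθ = 0.8542 m. From T sinθ = mω²r and T cosθ = mg: tanθ = ω²r/g, so ω² = g tanθ / r = g/(L cosθ).
ω = √(g/(L cosθ)) = √(9.81/(1.85 × 0.8870)) = √5.978 = 2.445 rad/s.
Period = 2π/ω = 2.570 s.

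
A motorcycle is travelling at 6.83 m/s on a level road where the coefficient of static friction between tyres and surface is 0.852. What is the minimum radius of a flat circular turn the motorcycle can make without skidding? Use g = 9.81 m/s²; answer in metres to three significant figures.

5.58 m

At the limit, μ_s m g = m v²/r, so r_min = v²/(μ_s g) = (6.83)²/(0.852 × 9.81) = 46.65/8.358 = 5.581 m.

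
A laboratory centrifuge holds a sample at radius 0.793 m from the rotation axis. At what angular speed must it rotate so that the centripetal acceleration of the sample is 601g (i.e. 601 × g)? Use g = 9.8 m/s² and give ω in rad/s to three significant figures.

Centripetal acceleration a_c = ω²r. Setting ω²r = 601g:
ω = √(601g / r) = √(601 × 9.8 / 0.793) = √7427 = 86.18 rad/s.

86.2 rad/s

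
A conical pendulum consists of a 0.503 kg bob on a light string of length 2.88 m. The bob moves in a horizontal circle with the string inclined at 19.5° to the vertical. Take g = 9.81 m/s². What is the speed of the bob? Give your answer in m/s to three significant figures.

The radius of the circle is r = L sinθ = 2.88 × sin 19.5° = 0.9614 m.
Horizontally T sinθ = mv²/r and vertically T cosθ = mg, so tanθ = v²/(rg).
v = √(r g tanθ) = √(0.9614 × 9.81 × 0.3541) = √3.340 = 1.827 m/s.

1.83 m/s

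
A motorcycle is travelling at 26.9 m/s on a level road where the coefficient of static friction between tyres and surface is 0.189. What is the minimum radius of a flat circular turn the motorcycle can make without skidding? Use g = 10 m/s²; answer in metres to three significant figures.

383 m

At the limit, μ_s m g = m v²/r, so r_min = v²/(μ_s g) = (26.9)²/(0.189 × 10.0) = 723.6/1.890 = 382.9 m.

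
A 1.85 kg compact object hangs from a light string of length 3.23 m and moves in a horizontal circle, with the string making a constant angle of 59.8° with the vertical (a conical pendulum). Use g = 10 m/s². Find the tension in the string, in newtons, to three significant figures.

Vertically the bob has no acceleration, so T cosθ = mg.
T = mg/cosθ = 1.85 × 10.0 / cos 59.8° = 18.50/0.5030 = 36.78 N.

36.8 N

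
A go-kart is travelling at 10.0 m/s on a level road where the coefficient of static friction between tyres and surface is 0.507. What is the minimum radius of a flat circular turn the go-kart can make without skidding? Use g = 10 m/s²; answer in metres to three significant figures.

At the limit, μ_s m g = m v²/r, so r_min = v²/(μ_s g) = (10.0)²/(0.507 × 10.0) = 100.0/5.070 = 19.72 m.

19.7 m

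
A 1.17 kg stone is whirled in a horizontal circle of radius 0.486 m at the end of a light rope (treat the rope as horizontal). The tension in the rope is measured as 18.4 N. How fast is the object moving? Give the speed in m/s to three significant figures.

T = m v²/r ⇒ v = √(T r / m) = √(18.4 × 0.486 / 1.17) = √7.643 = 2.765 m/s.

2.76 m/s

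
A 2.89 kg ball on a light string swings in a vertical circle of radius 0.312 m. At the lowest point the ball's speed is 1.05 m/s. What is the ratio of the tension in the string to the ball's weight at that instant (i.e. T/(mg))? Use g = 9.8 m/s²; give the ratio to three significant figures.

At the bottom, T − mg = mv²/r, so T = m(v²/r + g) and T/(mg) = v²/(rg) + 1 = (1.05)²/(0.312 × 9.8) + 1 = 0.3606 + 1 = 1.361.

1.36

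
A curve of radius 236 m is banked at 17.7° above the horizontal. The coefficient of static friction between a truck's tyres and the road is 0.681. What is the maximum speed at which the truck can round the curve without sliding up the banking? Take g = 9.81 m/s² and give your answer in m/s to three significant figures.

At the maximum speed, friction acts down the slope at its limiting value f = μN. Radially (horizontal, toward centre): N sinθ + μN cosθ = mv²/r. Vertically: N cosθ − μN sinθ = mg.
Dividing: v² = r g (sinθ + μcosθ)/(cosθ − μsinθ).
sinθ + μcosθ = 0.3040 + 0.681×0.9527 = 0.9528; cosθ − μsinθ = 0.9527 − 0.681×0.3040 = 0.7456.
v² = 236 × 9.81 × 0.9528/0.7456 = 2958 m²/s², so v = 54.39 m/s.

54.4 m/s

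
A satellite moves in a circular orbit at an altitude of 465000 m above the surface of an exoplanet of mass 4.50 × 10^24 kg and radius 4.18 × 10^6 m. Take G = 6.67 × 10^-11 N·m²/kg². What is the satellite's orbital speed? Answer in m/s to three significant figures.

Orbital radius r = R + h = 4.18 × 10^6 + 465000 = 4.645 × 10^6 m.
Gravity supplies the centripetal force: G M m / r² = m v² / r, so v = √(GM/r).
v = √(6.67 × 10^-11 × 4.50 × 10^24 / 4.645 × 10^6) = √(6.462 × 10^7) = 8039 m/s.

8040 m/s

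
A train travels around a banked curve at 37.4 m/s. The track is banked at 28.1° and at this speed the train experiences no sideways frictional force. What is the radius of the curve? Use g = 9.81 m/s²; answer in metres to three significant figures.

267 m

Frictionless banking: tanθ = v²/(rg), so r = v²/(g tanθ).
r = (37.4)²/(9.81 × tan 28.1°) = 1399/(9.81 × 0.5340) = 1399/5.238 = 267.0 m.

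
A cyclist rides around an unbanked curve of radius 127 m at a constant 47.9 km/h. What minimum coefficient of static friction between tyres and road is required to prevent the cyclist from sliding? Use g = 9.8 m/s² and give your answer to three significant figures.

v = 47.9/3.6 = 13.31 m/s.
Friction provides the centripetal force: μ_s m g = m v²/r, so μ_s = v²/(g r) = (13.31)²/(9.8 × 127) = 177.0/1245 = 0.1422.

0.142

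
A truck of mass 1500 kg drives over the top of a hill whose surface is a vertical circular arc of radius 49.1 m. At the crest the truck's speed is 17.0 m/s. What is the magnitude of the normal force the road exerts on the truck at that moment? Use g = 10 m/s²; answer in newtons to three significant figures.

6170 N

At the crest the centripetal acceleration points downward (toward the centre of the arc), so mg − N = mv²/r.
N = m(g − v²/r) = 1500 × (10.0 − (17.0)²/49.1) = 1500 × (10.0 − 5.886) = 1500 × 4.114 = 6171 N.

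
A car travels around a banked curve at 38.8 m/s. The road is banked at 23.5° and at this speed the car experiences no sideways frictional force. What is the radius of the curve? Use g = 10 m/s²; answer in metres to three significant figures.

Frictionless banking: tanθ = v²/(rg), so r = v²/(g tanθ).
r = (38.8)²/(10.0 × tan 23.5°) = 1505/(10.0 × 0.4348) = 1505/4.348 = 346.2 m.

346 m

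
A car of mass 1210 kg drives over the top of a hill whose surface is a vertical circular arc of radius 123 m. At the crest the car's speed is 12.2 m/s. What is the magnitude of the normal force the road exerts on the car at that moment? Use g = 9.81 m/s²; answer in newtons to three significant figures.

10400 N

At the crest the centripetal acceleration points downward (toward the centre of the arc), so mg − N = mv²/r.
N = m(g − v²/r) = 1210 × (9.81 − (12.2)²/123) = 1210 × (9.81 − 1.210) = 1210 × 8.600 = 10410 N.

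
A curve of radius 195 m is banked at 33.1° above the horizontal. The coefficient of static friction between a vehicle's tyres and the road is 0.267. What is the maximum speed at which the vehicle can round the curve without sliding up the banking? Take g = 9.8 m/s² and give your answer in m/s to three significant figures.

46.1 m/s

At the maximum speed, friction acts down the slope at its limiting value f = μN. Radially (horizontal, toward centre): N sinθ + μN cosθ = mv²/r. Vertically: N cosθ − μN sinθ = mg.
Dividing: v² = r g (sinθ + μcosθ)/(cosθ − μsinθ).
sinθ + μcosθ = 0.5461 + 0.267×0.8377 = 0.7698; cosθ − μsinθ = 0.8377 − 0.267×0.5461 = 0.6919.
v² = 195 × 9.8 × 0.7698/0.6919 = 2126 m²/s², so v = 46.11 m/s.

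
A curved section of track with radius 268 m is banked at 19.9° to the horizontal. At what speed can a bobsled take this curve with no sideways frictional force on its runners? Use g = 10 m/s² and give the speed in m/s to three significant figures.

31.1 m/s

On a frictionless banked curve, N sinθ = mv²/r and N cosθ = mg, so tanθ = v²/(rg).
v = √(r g tanθ) = √(268 × 10.0 × tan 19.9°) = √(268 × 10.0 × 0.3620) = √970.1 = 31.15 m/s.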